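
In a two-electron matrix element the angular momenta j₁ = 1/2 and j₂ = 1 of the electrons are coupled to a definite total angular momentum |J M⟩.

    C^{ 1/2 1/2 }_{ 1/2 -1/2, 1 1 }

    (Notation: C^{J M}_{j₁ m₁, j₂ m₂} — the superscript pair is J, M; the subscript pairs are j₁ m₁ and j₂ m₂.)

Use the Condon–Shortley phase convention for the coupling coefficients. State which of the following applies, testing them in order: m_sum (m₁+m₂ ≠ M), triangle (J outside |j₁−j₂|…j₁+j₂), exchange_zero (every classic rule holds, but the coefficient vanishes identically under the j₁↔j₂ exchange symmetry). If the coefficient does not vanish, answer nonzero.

m-sum: m₁+m₂ = -1/2+1 = 1/2, M = 1/2  ✓
triangle: |j₁−j₂| = 1/2 ≤ J = 1/2 ≤ j₁+j₂ = 3/2  ✓
exchange: j₁≠j₂ or m₁≠m₂ — the exchange symmetry imposes no constraint here
value check: CG = −√(2/3) = -0.816497 ≠ 0

nonzero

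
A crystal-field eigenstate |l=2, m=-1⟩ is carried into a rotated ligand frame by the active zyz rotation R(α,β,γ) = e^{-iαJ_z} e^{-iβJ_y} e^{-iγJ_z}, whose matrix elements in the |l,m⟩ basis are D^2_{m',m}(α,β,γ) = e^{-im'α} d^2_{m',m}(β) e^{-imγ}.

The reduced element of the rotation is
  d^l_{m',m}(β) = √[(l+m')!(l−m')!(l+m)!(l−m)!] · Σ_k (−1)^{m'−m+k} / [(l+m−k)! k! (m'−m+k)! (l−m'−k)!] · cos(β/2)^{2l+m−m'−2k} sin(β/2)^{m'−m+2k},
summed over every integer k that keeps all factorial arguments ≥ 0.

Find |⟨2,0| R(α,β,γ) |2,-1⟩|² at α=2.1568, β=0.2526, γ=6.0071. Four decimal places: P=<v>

Split into d^2_{0,-1}(β=0.2526) × two z-phases.
With c≡cos(β/2)=0.992035 and s≡sin(β/2)=0.125964, N=[2·2·1·6]^{1/2}=4.898979
The bounds max(0,m−m')=0 and min(l+m,l−m')=1 give 2 terms
  k=0: (−1)^1·4.8990/(2)·0.9920^3·0.1260^1 = -0.301234
  k=1: (−1)^2·4.8990/(2)·0.9920^1·0.1260^3 = +0.004857
d^2_{0,-1}(0.2526) = -0.301234 +0.004857 = -0.296378
|D^2_{0,-1}|² = |d^2_{0,-1}(β)|² = (-0.296378)² = 0.087840 (the z-rotation phases have unit modulus)

P=0.0878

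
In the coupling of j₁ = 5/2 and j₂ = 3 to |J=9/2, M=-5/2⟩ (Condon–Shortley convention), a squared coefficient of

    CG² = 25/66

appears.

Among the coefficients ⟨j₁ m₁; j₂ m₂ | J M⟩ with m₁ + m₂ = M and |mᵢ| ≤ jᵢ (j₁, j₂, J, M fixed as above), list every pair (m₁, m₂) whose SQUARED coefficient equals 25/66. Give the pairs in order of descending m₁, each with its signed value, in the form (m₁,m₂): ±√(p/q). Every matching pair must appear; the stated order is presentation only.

Admissible pairs with m₁+m₂ = M = -5/2: (-5/2,0), (-3/2,-1), (-1/2,-2), (1/2,-3)
  (m₁,m₂)=(1/2,-3): CG² = 3/11, CG = +√(3/11)
  (m₁,m₂)=(-1/2,-2): CG² = 49/198, CG = +√(49/198)
  (m₁,m₂)=(-3/2,-1): CG² = 10/99, CG = −√(10/99)
  (m₁,m₂)=(-5/2,0): CG² = 25/66, CG = −√(25/66)   ← matches the target
Pairs with CG² = 25/66: (-5/2,0): −√(25/66)

(-5/2,0): −√(25/66)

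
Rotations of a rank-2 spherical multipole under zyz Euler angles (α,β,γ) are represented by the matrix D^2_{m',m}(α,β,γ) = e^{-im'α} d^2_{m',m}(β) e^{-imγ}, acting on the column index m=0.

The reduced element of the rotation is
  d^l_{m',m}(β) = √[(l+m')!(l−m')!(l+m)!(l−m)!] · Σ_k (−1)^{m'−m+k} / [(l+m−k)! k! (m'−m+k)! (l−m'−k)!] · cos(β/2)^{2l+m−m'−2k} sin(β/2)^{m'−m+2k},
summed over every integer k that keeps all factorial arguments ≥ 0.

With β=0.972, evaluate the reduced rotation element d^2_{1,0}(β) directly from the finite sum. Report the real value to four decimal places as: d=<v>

d=-0.5702

d^2_{1,0}(β=0.9720) via the finite sum:
With c≡cos(β/2)=0.884208 and s≡sin(β/2)=0.467093, N=[6·1·2·2]^{1/2}=4.898979
k∈{0,1} keeps every argument non-negative
  k=0: (−1)^1·4.8990/(2)·0.8842^3·0.4671^1 = -0.790938
  k=1: (−1)^2·4.8990/(2)·0.8842^1·0.4671^3 = +0.220719
d^2_{1,0}(0.9720) = -0.790938 +0.220719 = -0.570219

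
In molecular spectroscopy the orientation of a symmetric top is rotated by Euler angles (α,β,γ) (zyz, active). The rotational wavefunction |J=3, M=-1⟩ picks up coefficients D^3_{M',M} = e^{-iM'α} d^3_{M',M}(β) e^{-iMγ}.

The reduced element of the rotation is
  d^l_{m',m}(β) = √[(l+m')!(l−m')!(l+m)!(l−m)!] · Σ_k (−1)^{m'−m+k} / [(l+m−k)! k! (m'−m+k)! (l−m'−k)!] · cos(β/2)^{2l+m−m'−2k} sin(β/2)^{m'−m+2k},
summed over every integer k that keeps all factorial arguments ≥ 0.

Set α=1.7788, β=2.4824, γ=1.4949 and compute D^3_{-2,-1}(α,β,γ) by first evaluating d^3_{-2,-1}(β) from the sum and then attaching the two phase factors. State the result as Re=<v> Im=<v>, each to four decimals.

Re=-0.0570 Im=0.1612

D^3_{-2,-1}(1.7788,2.4824,1.4949) = e^{-i·-2·1.7788}·d^3_{-2,-1}(2.4824)·e^{-i·-1·1.4949}. Compute d first:
With c≡cos(β/2)=0.323661 and s≡sin(β/2)=0.946173, N=[1·120·2·24]^{1/2}=75.894664
k∈{1,2} keeps every argument non-negative
  k=1: (−1)^0·75.8947/(24)·0.3237^5·0.9462^1 = +0.010627
  k=2: (−1)^1·75.8947/(12)·0.3237^3·0.9462^3 = -0.181641
d^3_{-2,-1}(2.4824) = +0.010627 -0.181641 = -0.171013
Phases: e^{-i·(-2)·1.7788}=-0.914710-0.404112i, e^{-i·(-1)·1.4949}=+0.075823+0.997121i ⇒ D=-0.057049+0.161217i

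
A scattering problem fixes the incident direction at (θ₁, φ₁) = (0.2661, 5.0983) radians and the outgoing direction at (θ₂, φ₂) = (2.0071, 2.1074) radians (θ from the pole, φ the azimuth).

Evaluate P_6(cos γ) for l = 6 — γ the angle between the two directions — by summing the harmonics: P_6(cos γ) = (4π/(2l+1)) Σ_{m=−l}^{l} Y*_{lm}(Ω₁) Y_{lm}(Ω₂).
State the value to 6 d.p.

0.054695

Addition theorem: P_6(cos γ) = (4π/13) Σ_m Y*_{lm}(Ω₁) Y_{lm}(Ω₂), m = −6…6:
  m=-6: Y*=0.00011 - 0.00012j  Y=0.26692 - 0.02087j  product 0.00003 - 0.00003j
  m=-5: Y*=0.00190 + 0.00071j  Y=0.19144 - 0.38778j  product 0.00064 - 0.00060j
  m=-4: Y*=0.00043 + 0.01576j  Y=-0.12638 - 0.19475j  product 0.00301 - 0.00207j
  m=-3: Y*=-0.07578 + 0.03321j  Y=0.21206 - 0.00828j  product -0.01579 + 0.00767j
  m=-2: Y*=-0.20722 - 0.20167j  Y=0.14839 - 0.27319j  product -0.08584 + 0.02669j
  m=-1: Y*=0.22301 - 0.54890j  Y=0.05606 + 0.09424j  product 0.06423 - 0.00975j
  m=+0: Y*=0.38863 + 0.00000j  Y=0.31918 + 0.00000j  product 0.12404 + 0.00000j
  m=+1: Y*=-0.22301 - 0.54890j  Y=-0.05606 + 0.09424j  product 0.06423 + 0.00975j
  m=+2: Y*=-0.20722 + 0.20167j  Y=0.14839 + 0.27319j  product -0.08584 - 0.02669j
  m=+3: Y*=0.07578 + 0.03321j  Y=-0.21206 - 0.00828j  product -0.01579 - 0.00767j
  m=+4: Y*=0.00043 - 0.01576j  Y=-0.12638 + 0.19475j  product 0.00301 + 0.00207j
  m=+5: Y*=-0.00190 + 0.00071j  Y=-0.19144 - 0.38778j  product 0.00064 + 0.00060j
  m=+6: Y*=0.00011 + 0.00012j  Y=0.26692 + 0.02087j  product 0.00003 + 0.00003j
Σ over m = 0.05658 + 0.00000j; ×(4π/13) → 0.05470 + 0.00000j. Real part: 0.054695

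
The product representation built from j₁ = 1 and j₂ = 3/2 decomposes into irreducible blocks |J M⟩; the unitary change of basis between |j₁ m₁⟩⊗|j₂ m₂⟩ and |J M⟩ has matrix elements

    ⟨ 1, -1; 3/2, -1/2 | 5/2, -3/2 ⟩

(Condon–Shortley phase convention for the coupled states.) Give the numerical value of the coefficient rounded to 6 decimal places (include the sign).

triangle: 0!·2!·3!/6! = 12/720
(j±m)!: 0!·2!·1!·2!·1!·4! = 96
prefactor² = (2J+1)·Δ·N² = 48/5
  k=0: +1/(0!·0!·2!·1!·0!·2!) = 1/4
Σ = 1/4  ⇒  CG² = 48/5·(1/4)² = 3/5
CG = +√(3/5) = +0.774597

+0.774597  (= +√(3/5))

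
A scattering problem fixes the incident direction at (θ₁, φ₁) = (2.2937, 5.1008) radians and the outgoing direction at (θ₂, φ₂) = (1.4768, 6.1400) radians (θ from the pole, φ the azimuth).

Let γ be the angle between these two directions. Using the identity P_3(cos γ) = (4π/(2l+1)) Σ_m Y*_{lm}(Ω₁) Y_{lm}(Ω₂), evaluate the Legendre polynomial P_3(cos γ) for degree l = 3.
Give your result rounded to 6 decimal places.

-0.395380

Summing Y*_{l m}(θ₁,φ₁)·Y_{l m}(θ₂,φ₂) over m ∈ [−3, 3]; prefactor 4π/(2·3+1) = 1.795196:
  m=-3: Y*=-0.161665+0.069414i  Y=+0.374318+0.171469i  product -0.072417-0.001738i
  m=-2: Y*=+0.271136+0.266525i  Y=+0.091205+0.026856i  product +0.017571+0.031590i
  m=-1: Y*=+0.109068-0.266541i  Y=-0.304434-0.043891i  product -0.044903+0.076357i
  m=+0: Y*=+0.200383-0.000000i  Y=-0.103534+0.000000i  product -0.020746+0.000000i
  m=+1: Y*=-0.109068-0.266541i  Y=+0.304434-0.043891i  product -0.044903-0.076357i
  m=+2: Y*=+0.271136-0.266525i  Y=+0.091205-0.026856i  product +0.017571-0.031590i
  m=+3: Y*=+0.161665+0.069414i  Y=-0.374318+0.171469i  product -0.072417+0.001738i
Total Σ_m = -0.220243-0.000000i. Multiply by 1.795196: -0.395380-0.000000i. P_3(cos γ) = -0.395380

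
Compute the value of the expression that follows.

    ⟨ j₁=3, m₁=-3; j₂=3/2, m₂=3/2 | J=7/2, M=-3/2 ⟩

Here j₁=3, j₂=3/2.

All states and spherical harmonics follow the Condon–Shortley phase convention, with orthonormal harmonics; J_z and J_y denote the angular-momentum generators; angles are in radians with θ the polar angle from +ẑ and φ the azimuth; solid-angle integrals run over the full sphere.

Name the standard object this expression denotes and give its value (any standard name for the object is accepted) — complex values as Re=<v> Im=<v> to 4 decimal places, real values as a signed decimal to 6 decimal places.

This is a Clebsch–Gordan (vector-coupling) coefficient.
j₁+j₂−J=1  J+j₁−j₂=5  J−j₁+j₂=2  j₁+j₂+J+1=9
(j₁±m₁, j₂±m₂, J±M) = (0,6,3,0,2,5)
P² = 38400/7
sum k=1..1:
  [1] −1/240 = -1/240
S = -1/240
C² = P²·S² = 2/21 ; C = -0.308607

Clebsch–Gordan coefficient, −√(2/21) ≈ -0.308607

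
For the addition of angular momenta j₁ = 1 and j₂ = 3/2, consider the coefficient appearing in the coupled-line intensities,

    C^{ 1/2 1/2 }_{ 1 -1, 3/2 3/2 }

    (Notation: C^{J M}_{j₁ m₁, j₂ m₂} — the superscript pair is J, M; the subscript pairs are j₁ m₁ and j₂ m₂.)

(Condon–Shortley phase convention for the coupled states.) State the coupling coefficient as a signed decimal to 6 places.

+√(1/2) = +0.707107

j₁+j₂−J=2  J+j₁−j₂=0  J−j₁+j₂=1  j₁+j₂+J+1=4
(j₁±m₁, j₂±m₂, J±M) = (0,2,3,0,1,0)
P² = 2
sum k=2..2:
  [2] +1/2 = 1/2
S = 1/2
C² = P²·S² = 1/2 ; C = +0.707107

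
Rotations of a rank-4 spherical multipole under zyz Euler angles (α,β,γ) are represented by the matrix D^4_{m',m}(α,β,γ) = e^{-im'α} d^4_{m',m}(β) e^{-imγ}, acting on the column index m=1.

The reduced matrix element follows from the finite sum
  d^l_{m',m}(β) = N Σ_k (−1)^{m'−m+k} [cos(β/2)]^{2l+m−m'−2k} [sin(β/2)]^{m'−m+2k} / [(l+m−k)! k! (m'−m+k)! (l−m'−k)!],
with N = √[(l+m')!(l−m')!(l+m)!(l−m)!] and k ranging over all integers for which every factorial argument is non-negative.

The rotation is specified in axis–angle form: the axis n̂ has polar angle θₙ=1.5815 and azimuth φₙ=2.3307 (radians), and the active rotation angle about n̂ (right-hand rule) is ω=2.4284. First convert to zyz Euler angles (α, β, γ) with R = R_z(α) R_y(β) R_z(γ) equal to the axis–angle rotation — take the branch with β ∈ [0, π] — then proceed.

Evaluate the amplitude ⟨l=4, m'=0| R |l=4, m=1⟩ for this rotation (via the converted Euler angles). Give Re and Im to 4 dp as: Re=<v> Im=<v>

Axis–angle → zyz. n̂ = (sinθₙcosφₙ, sinθₙsinφₙ, cosθₙ) = (-0.688812, +0.724861, -0.010703), ω = 2.4284.
R = I cosω + sinω [n̂]ₓ + (1−cosω) n̂n̂ᵀ gives
  R = [+0.077010, -0.869894, +0.487190; -0.883899, +0.166512, +0.437030; -0.461293, -0.464283, -0.756076]
β = atan2(√(R₁₃²+R₂₃²), R₃₃) = 2.428093; α = atan2(R₂₃, R₁₃) mod 2π = 0.731179; γ = atan2(R₃₂, −R₃₁) mod 2π = 5.494557
D^4_{0,1}(0.7312,2.4281,5.4946) = e^{-i·0·0.7312}·d^4_{0,1}(2.4281)·e^{-i·1·5.4946}. Compute d first:
With c≡cos(β/2)=0.349231 and s≡sin(β/2)=0.937037, N=[24·24·120·6]^{1/2}=643.987578
k∈{1,2,3,4} keeps every argument non-negative
  k=1: (−1)^0·643.9876/(144)·0.3492^7·0.9370^1 = +0.002655
  k=2: (−1)^1·643.9876/(24)·0.3492^5·0.9370^3 = -0.114683
  k=3: (−1)^2·643.9876/(24)·0.3492^3·0.9370^5 = +0.825633
  k=4: (−1)^3·643.9876/(144)·0.3492^1·0.9370^7 = -0.990658
d^4_{0,1}(2.4281) = +0.002655 -0.114683 +0.825633 -0.990658 = -0.277053
D = (+1.000000+0.000000i)·(-0.277053)·(+0.704819+0.709387i) = -0.195273-0.196538i

Re=-0.1953 Im=-0.1965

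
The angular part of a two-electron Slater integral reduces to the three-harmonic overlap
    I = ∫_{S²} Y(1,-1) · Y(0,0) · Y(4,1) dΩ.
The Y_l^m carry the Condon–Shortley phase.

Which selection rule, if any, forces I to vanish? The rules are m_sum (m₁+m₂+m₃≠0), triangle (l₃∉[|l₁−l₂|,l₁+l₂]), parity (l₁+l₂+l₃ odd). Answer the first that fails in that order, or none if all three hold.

triangle

Σmᵢ = 0  ✓
l₃∈[|l₁−l₂|,l₁+l₂]=[1,1] required, l₃=4 fails  ✗
Σlᵢ = 5 ⇒ odd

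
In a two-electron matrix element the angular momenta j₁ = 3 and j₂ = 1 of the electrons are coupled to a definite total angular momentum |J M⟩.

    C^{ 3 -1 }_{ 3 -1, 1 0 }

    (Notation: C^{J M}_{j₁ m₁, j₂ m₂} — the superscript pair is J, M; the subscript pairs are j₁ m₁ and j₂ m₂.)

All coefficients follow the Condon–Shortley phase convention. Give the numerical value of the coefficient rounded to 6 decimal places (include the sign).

triangle: 1!×5!×1!/8! = 120/40320
(j±m)!: 2!×4!×1!×1!×2!×4! = 2304
prefactor² = (2J+1)×Δ×N² = 48
  k=0: +1/(0!×1!×4!×1!×1!×0!) = 1/24
  k=1: −1/(1!×0!×3!×0!×2!×1!) = -1/12
Σ = -1/24  ⇒  CG² = 48×(-1/24)² = 1/12
CG = −√(1/12) = -0.288675

-0.288675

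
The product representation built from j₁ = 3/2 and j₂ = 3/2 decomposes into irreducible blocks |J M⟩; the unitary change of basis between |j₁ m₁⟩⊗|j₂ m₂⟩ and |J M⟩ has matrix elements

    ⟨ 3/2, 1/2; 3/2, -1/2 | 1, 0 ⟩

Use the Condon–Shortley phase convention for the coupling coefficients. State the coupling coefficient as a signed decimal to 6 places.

−√(1/20) ≈ -0.223607

j₁+j₂−J=2  J+j₁−j₂=1  J−j₁+j₂=1  j₁+j₂+J+1=5
(j₁±m₁, j₂±m₂, J±M) = (2,1,1,2,1,1)
P² = 1/5
sum k=0..1:
  [0] +1/2 = 1/2
  [1] −1/1 = -1
S = -1/2
C² = P²·S² = 1/20 ; C = -0.223607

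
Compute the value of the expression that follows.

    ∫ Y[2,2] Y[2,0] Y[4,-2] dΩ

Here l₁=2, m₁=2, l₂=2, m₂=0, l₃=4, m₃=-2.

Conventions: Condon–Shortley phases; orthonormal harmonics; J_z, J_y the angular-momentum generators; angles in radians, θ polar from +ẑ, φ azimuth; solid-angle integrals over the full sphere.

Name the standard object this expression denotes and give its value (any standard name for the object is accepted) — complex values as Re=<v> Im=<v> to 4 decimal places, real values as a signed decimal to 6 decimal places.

Gaunt coefficient, +0.156078

This is a Gaunt coefficient — the integral of a triple product of spherical harmonics over the sphere.
Rules hold: Σm=0, L=8 even, 0≤4≤4.
N = 5·5·9 = 225
Δ = 0!·4!·4!/9! = 1/630
Racah Σ t=0..0: t=0:+1/16 = 1/16
⇒ 3j(2 2 4; 0 0 0)² = 2/35, sgn +1
Racah Σ t=0..0: t=0:+1/96 = 1/96
⇒ 3j(2 2 4; 2 0 -2)² = 1/42, sgn +1
4πI² = N·(3j₀)²·(3jₘ)² = 15/49
I = +1·√(0.306122/4π) = 0.15607835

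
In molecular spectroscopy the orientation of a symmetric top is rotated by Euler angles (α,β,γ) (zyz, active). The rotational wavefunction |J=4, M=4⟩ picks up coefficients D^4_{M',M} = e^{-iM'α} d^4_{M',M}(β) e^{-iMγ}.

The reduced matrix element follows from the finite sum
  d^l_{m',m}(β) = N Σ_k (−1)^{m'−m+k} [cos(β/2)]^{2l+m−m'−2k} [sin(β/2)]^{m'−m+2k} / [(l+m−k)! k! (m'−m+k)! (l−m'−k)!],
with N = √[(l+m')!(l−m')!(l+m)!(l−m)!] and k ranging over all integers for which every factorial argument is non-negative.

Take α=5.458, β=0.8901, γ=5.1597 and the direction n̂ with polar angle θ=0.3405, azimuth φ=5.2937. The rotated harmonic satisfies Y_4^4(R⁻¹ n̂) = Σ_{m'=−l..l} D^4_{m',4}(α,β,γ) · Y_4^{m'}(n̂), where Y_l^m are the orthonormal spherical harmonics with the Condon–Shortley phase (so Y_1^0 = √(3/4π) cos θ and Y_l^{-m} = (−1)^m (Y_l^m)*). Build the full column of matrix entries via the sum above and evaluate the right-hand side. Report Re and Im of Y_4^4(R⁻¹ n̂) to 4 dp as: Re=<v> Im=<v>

Need the full column D^4_{m',4} for m'=−4..4 at α=5.4580, β=0.8901, γ=5.1597.
cos(β/2)=0.902589, sin(β/2)=0.430503
d^4_{-4,4}: single k=8 term ⇒ +0.001180;  D = +0.000435+0.001097i
d^4_{-3,4}: single k=7 term ⇒ +0.006996;  D = -0.003028+0.006307i
d^4_{-2,4}: single k=6 term ⇒ +0.027442;  D = -0.026232+0.008058i
d^4_{-1,4}: single k=5 term ⇒ +0.081366;  D = -0.070320-0.040934i
d^4_{0,4}: single k=4 term ⇒ +0.190728;  D = -0.041334-0.186195i
d^4_{1,4}: single k=3 term ⇒ +0.357662;  D = +0.203936-0.293824i
d^4_{2,4}: single k=2 term ⇒ +0.530239;  D = +0.525135-0.073400i
d^4_{3,4}: single k=1 term ⇒ +0.594226;  D = +0.459687+0.376554i
d^4_{4,4}: single k=0 term ⇒ +0.440475;  D = +0.026104+0.439700i
Y_4^{m'}(θ=0.3405,φ=5.2937) and Σ D·Y over m':
  (+0.0004+0.0011i)·(-0.0038-0.0040i)  (-0.0030+0.0063i)·(-0.0433+0.0076i)  (-0.0262+0.0081i)·(-0.0773+0.1787i)  (-0.0703-0.0409i)·(+0.2633+0.4007i)  (-0.0413-0.1862i)·(+0.4204+0.0000i)  (+0.2039-0.2938i)·(-0.2633+0.4007i)  (+0.5251-0.0734i)·(-0.0773-0.1787i)  (+0.4597+0.3766i)·(+0.0433+0.0076i)  (+0.0261+0.4397i)·(-0.0038+0.0040i)
Y_4^4(R⁻¹ n̂) = +0.006702-0.033737i

Re=0.0067 Im=-0.0337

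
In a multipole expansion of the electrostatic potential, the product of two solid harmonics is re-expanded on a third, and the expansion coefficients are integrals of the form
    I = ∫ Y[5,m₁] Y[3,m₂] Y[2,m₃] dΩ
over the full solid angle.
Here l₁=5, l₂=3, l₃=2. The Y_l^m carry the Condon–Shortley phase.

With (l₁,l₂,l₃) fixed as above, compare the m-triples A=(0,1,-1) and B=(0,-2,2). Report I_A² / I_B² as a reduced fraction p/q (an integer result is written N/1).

10/1

l's match ⇒ only the (l;m) 3-j factors differ between A and B.
A: triangle coeff Δ(5,3,2) = 1/2310; Σ_t [4,4]: t=4:+1/288 = 1/288; (3j)²=5/231 [(5 3 2; 0 1 -1)], sign=-1
B: triangle coeff Δ(5,3,2) = 1/2310; Σ_t [1,1]: t=1:−1/2880 = -1/2880; (3j)²=1/462 [(5 3 2; 0 -2 2)], sign=-1
I_A²/I_B² = (5/231)/(1/462) = 10/1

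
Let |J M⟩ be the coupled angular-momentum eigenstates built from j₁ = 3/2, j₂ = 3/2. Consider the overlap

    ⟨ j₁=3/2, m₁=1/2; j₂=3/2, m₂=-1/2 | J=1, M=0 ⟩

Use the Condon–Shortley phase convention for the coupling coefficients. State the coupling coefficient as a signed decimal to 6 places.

-0.223607

triangle: 2!×1!×1!/5! = 2/120
(j±m)!: 2!×1!×1!×2!×1!×1! = 4
prefactor² = (2J+1)×Δ×N² = 1/5
  k=0: +1/(0!×2!×1!×1!×0!×0!) = 1/2
  k=1: −1/(1!×1!×0!×0!×1!×1!) = -1
Σ = -1/2  ⇒  CG² = 1/5×(-1/2)² = 1/20
CG = −√(1/20) = -0.223607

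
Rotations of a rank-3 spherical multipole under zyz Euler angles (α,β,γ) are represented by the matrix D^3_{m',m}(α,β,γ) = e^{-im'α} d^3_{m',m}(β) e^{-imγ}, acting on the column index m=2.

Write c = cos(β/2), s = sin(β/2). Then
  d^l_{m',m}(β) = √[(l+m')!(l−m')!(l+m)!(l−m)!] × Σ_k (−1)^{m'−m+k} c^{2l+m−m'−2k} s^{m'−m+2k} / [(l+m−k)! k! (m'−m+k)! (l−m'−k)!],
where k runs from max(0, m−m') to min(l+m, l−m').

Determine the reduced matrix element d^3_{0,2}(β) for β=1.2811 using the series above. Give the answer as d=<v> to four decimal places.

d=0.3592

d^3_{0,2}(β=1.2811) via the finite sum:
c=cos(1.281100/2)=0.801767, s=sin(1.281100/2)=0.597637; N=√[6·6·120·1]=65.726707
k∈{2,3} keeps every argument non-negative
  k=2: (−1)^0·65.7267/(12)·0.8018^4·0.5976^2 = +0.808403
  k=3: (−1)^1·65.7267/(12)·0.8018^2·0.5976^4 = -0.449165
d^3_{0,2}(1.2811) = +0.808403 -0.449165 = +0.359238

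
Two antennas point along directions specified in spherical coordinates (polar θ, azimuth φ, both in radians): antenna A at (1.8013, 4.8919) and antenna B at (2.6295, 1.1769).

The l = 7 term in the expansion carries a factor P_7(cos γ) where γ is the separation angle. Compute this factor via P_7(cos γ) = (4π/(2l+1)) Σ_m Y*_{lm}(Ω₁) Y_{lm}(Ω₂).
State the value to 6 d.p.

0.293748

Summing Y*_{l m}(θ₁,φ₁)·Y_{l m}(θ₂,φ₂) over m ∈ [−7, 7]; prefactor 4π/(2·7+1) = 0.837758:
  [-7]  conj(Y_{7,-7})(Ω₁) = (-0.394198, 0.128109) ; Y_{7,-7}(Ω₂) = (-0.001272, -0.003144) ; Δ = (0.000904, 0.001077)
  [-6]  conj(Y_{7,-6})(Ω₁) = (0.172483, 0.320488) ; Y_{7,-6}(Ω₂) = (-0.016077, 0.015848) ; Δ = (-0.007852, -0.002419)
  [-5]  conj(Y_{7,-5})(Ω₁) = (-0.080642, 0.064316) ; Y_{7,-5}(Ω₂) = (0.084811, 0.035726) ; Δ = (-0.009137, 0.002574)
  [-4]  conj(Y_{7,-4})(Ω₁) = (0.263316, 0.230037) ; Y_{7,-4}(Ω₂) = (0.001215, -0.253677) ; Δ = (0.058675, -0.066518)
  [-3]  conj(Y_{7,-3})(Ω₁) = (0.002902, -0.004857) ; Y_{7,-3}(Ω₂) = (-0.426582, 0.174904) ; Δ = (-0.000388, 0.002580)
  [-2]  conj(Y_{7,-2})(Ω₁) = (0.306029, 0.114849) ; Y_{7,-2}(Ω₂) = (0.323076, 0.324627) ; Δ = (0.061588, 0.136450)
  [-1]  conj(Y_{7,-1})(Ω₁) = (0.008427, -0.046441) ; Y_{7,-1}(Ω₂) = (-0.000050, 0.000121) ; Δ = (0.000005, 0.000003)
  [+0]  conj(Y_{7,0})(Ω₁) = (0.318020, -0.000000) ; Y_{7,0}(Ω₂) = (0.449806, 0.000000) ; Δ = (0.143047, 0.000000)
  [+1]  conj(Y_{7,1})(Ω₁) = (-0.008427, -0.046441) ; Y_{7,1}(Ω₂) = (0.000050, 0.000121) ; Δ = (0.000005, -0.000003)
  [+2]  conj(Y_{7,2})(Ω₁) = (0.306029, -0.114849) ; Y_{7,2}(Ω₂) = (0.323076, -0.324627) ; Δ = (0.061588, -0.136450)
  [+3]  conj(Y_{7,3})(Ω₁) = (-0.002902, -0.004857) ; Y_{7,3}(Ω₂) = (0.426582, 0.174904) ; Δ = (-0.000388, -0.002580)
  [+4]  conj(Y_{7,4})(Ω₁) = (0.263316, -0.230037) ; Y_{7,4}(Ω₂) = (0.001215, 0.253677) ; Δ = (0.058675, 0.066518)
  [+5]  conj(Y_{7,5})(Ω₁) = (0.080642, 0.064316) ; Y_{7,5}(Ω₂) = (-0.084811, 0.035726) ; Δ = (-0.009137, -0.002574)
  [+6]  conj(Y_{7,6})(Ω₁) = (0.172483, -0.320488) ; Y_{7,6}(Ω₂) = (-0.016077, -0.015848) ; Δ = (-0.007852, 0.002419)
  [+7]  conj(Y_{7,7})(Ω₁) = (0.394198, 0.128109) ; Y_{7,7}(Ω₂) = (0.001272, -0.003144) ; Δ = (0.000904, -0.001077)
Total Σ_m = (0.350636, 0.000000). Multiply by 0.837758: (0.293748, 0.000000). P_7(cos γ) = 0.293748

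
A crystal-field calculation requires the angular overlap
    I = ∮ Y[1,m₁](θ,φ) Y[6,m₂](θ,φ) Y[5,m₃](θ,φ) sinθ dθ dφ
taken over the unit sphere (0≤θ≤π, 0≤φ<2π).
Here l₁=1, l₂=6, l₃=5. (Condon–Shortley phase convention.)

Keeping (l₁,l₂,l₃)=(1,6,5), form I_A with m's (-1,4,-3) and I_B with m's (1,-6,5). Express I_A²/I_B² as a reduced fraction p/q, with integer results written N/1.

l's match ⇒ only the (l;m) 3-j factors differ between A and B.
A: triangle coeff Δ(1,6,5) = 1/858; Σ_t [2,2]: t=2:+1/161280 = 1/161280; (3j)²=15/286 [(1 6 5; -1 4 -3)], sign=+1
B: triangle coeff Δ(1,6,5) = 1/858; Σ_t [0,0]: t=0:+1/7257600 = 1/7257600; (3j)²=1/13 [(1 6 5; 1 -6 5)], sign=+1
I_A²/I_B² = (15/286)/(1/13) = 15/22

15/22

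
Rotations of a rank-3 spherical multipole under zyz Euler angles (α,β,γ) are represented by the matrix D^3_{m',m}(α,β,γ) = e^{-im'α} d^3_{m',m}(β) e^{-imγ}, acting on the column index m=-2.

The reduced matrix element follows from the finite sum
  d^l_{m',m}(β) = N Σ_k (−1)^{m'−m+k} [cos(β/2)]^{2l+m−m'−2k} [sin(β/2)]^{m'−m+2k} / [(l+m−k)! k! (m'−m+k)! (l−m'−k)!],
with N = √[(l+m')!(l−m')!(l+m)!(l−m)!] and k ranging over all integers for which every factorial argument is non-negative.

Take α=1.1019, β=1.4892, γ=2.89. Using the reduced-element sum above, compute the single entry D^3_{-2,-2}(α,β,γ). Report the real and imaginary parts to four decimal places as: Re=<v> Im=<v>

D^3_{-2,-2}(1.1019,1.4892,2.8900) = e^{-i·-2·1.1019}·d^3_{-2,-2}(1.4892)·e^{-i·-2·2.8900}. Compute d first:
c=cos(1.489200/2)=0.735359, s=sin(1.489200/2)=0.677678; N=√[1·120·1·120]=120.000000
k∈{0,1} keeps every argument non-negative
  k=0: (−1)^0·120.0000/(120)·0.7354^6·0.6777^0 = +0.158124
  k=1: (−1)^1·120.0000/(24)·0.7354^4·0.6777^2 = -0.671451
d^3_{-2,-2}(1.4892) = +0.158124 -0.671451 = -0.513327
D = (-0.591569+0.806254i)·(-0.513327)·(+0.876051-0.482218i) = +0.066452-0.509008i

Re=0.0665 Im=-0.5090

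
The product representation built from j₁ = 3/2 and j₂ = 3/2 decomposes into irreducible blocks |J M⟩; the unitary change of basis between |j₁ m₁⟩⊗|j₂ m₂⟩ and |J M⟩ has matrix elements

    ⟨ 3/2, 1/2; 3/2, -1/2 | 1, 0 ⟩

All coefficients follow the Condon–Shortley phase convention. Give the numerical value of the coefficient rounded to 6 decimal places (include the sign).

√[3·2!1!1!/5! · 2!1!1!2!1!1!] = √(1/5)
  +(−1)^0/∏(0,2,1,1,0,0)! = 1/2  (running 1/2)
  +(−1)^1/∏(1,1,0,0,1,1)! = -1  (running -1/2)
⟨..|..⟩ = √(1/5)·(-1/2) = -0.223607

-0.223607  (= −√(1/20))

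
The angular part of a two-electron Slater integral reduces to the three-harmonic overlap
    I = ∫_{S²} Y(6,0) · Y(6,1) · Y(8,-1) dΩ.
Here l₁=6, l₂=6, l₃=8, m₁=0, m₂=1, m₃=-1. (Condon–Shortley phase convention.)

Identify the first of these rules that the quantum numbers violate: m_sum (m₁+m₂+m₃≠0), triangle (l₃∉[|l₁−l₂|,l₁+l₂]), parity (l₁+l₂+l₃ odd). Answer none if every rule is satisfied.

none

m₁+m₂+m₃ = 0 + 1 − 1 = 0  ✓
triangle: |6−6|=0 ≤ l₃=8 ≤ 6+6=12  ✓
parity: l₁+l₂+l₃ = 20 is even  ✓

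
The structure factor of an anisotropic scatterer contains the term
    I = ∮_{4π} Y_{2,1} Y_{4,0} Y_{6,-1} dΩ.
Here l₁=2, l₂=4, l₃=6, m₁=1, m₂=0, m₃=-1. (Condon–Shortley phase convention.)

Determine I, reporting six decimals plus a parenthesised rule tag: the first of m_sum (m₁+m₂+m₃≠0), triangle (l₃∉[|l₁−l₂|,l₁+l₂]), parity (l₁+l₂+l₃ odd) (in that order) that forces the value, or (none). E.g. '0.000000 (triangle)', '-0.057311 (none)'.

-0.210395 (none)

Checks pass: Σm=0; 12 even; l₃=6∈[2,6].
(2·2+1)(2·4+1)(2·6+1) = 585
Δ: 0! 4! 8! / 13! → 1/6435
sum: t=0:+1/2304 = 1/2304
3j²(2 4 6; 0 0 0) = Δ·Π!·Σ² = 5/143  (sign +1)
sum: t=0:+1/3456 = 1/3456
3j²(2 4 6; 1 0 -1) = Δ·Π!·Σ² = 35/1287  (sign -1)
combine: 4πI² = 585·5/143·35/1287 = 875/1573
take √, sign -1: I = -0.21039467
No selection rule forces the value: the integral is nonzero (none).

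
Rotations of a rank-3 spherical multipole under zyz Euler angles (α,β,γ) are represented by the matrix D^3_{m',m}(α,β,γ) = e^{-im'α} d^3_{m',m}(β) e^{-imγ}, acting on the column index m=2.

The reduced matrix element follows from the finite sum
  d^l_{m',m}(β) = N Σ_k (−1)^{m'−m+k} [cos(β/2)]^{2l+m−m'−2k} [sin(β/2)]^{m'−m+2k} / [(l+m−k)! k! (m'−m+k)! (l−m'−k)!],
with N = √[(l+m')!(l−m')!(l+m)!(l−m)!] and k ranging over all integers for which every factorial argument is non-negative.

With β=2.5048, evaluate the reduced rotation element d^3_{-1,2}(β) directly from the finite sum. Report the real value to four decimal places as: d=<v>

d^3_{-1,2}(β=2.5048) via the finite sum:
Half-angle: c=0.313044, s=0.949739. N=√(2·24·120·1)=75.894664
Admissible k: 3..4 (factorial args all ≥0)
  k=3: (−1)^0·75.8947/(12)·0.3130^3·0.9497^3 = +0.166210
  k=4: (−1)^1·75.8947/(24)·0.3130^1·0.9497^5 = -0.764937
d^3_{-1,2}(2.5048) = +0.166210 -0.764937 = -0.598727

d=-0.5987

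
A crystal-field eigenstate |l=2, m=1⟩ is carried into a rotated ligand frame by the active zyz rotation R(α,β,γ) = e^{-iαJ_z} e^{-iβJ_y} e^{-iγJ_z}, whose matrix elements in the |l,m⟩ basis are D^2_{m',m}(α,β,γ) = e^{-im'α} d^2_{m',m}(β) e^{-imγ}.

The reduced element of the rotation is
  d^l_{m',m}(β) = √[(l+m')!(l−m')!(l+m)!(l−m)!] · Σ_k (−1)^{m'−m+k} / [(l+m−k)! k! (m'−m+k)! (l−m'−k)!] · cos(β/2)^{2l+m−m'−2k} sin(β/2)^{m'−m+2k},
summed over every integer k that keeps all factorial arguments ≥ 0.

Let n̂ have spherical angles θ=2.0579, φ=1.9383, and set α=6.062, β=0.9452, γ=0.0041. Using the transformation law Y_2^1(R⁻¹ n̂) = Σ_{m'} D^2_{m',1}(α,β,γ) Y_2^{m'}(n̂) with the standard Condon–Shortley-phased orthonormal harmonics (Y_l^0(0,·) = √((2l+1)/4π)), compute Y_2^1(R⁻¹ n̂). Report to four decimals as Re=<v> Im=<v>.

Re=0.0494 Im=0.3813

Need the full column D^2_{m',1} for m'=−2..2 at α=6.0620, β=0.9452, γ=0.0041.
cos(β/2)=0.890388, sin(β/2)=0.455203
d^2_{-2,1}: single k=3 term ⇒ +0.167967;  D = +0.151502-0.072526i
d^2_{-1,1}: k∈[2..3] ⇒ +0.492821 -0.042936 = +0.449886;  D = +0.438517-0.100497i
d^2_{0,1}: k∈[1..2] ⇒ +0.787079 -0.205717 = +0.581362;  D = +0.581357-0.002384i
d^2_{1,1}: k∈[0..1] ⇒ +0.628517 -0.492821 = +0.135695;  D = +0.132510+0.029227i
d^2_{2,1}: single k=0 term ⇒ -0.642647;  D = -0.581908-0.272723i
Y_2^{m'}(θ=2.0579,φ=1.9383) and Σ D·Y over m':
  (+0.1515-0.0725i)·(-0.2238+0.2023i)  (+0.4385-0.1005i)·(+0.1148+0.2982i)  (+0.5814-0.0024i)·(-0.1081+0.0000i)  (+0.1325+0.0292i)·(-0.1148+0.2982i)  (-0.5819-0.2727i)·(-0.2238-0.2023i)
Y_2^1(R⁻¹ n̂) = +0.049359+0.381262i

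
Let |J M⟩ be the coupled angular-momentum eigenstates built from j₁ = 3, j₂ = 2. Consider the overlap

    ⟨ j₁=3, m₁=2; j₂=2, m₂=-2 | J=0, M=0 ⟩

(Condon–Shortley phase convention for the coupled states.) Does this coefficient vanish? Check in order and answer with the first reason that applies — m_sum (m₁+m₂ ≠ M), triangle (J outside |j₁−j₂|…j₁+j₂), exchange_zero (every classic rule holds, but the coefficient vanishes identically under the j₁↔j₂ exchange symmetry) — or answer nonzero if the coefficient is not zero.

triangle

m-sum: m₁+m₂ = 2+(-2) = 0, M = 0  ✓
triangle: need |j₁−j₂| ≤ J ≤ j₁+j₂, i.e. J ∈ [1, 5]; J = 0 is outside ✗ ⇒ coefficient is 0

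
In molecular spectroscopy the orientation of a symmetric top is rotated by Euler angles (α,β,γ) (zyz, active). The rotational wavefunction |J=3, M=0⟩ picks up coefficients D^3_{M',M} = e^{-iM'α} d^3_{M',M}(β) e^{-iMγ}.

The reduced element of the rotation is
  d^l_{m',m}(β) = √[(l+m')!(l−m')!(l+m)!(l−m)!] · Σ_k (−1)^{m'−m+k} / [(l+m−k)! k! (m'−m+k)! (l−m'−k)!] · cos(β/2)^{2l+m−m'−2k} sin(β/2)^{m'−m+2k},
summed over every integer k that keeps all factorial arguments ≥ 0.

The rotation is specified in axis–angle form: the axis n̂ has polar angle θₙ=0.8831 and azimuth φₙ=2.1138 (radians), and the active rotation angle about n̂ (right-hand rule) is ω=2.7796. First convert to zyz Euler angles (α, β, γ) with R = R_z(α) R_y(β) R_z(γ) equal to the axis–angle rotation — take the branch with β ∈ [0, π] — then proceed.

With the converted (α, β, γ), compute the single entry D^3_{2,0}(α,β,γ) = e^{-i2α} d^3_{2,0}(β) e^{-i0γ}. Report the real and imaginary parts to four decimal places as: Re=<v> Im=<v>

Re=0.1798 Im=-0.1041

Axis–angle → zyz. n̂ = (sinθₙcosφₙ, sinθₙsinφₙ, cosθₙ) = (-0.399267, +0.661564, +0.634759), ω = 2.7796.
R = I cosω + sinω [n̂]ₓ + (1−cosω) n̂n̂ᵀ gives
  R = [-0.626696, -0.735956, -0.256167; -0.286371, -0.088223, +0.954048; -0.724737, +0.671257, -0.155467]
β = atan2(√(R₁₃²+R₂₃²), R₃₃) = 1.726897; α = atan2(R₂₃, R₁₃) mod 2π = 1.833114; γ = atan2(R₃₂, −R₃₁) mod 2π = 0.747107
D^3_{2,0}(1.8331,1.7269,0.7471) = e^{-i·2·1.8331}·d^3_{2,0}(1.7269)·e^{-i·0·0.7471}. Compute d first:
Half-angle: c=0.649820, s=0.760088. N=√(120·1·6·6)=65.726707
k∈{0,1} keeps every argument non-negative
  k=0: (−1)^2·65.7267/(12)·0.6498^4·0.7601^2 = +0.564236
  k=1: (−1)^3·65.7267/(12)·0.6498^2·0.7601^4 = -0.771974
d^3_{2,0}(1.7269) = +0.564236 -0.771974 = -0.207737
Phases: e^{-i·(2)·1.8331}=-0.865506+0.500898i, e^{-i·(0)·0.7471}=+1.000000+0.000000i ⇒ D=+0.179798-0.104055i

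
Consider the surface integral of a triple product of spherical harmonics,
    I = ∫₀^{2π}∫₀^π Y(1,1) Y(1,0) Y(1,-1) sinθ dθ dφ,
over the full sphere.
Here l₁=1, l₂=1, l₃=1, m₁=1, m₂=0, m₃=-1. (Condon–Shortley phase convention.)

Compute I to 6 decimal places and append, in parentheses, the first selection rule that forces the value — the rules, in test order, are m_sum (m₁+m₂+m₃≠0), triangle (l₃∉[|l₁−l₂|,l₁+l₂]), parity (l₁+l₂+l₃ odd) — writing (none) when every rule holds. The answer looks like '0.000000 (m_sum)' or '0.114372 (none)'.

l₁+l₂+l₃=3 is odd: 3j(l;000)=0 ⇒ I=0

0.000000 (parity)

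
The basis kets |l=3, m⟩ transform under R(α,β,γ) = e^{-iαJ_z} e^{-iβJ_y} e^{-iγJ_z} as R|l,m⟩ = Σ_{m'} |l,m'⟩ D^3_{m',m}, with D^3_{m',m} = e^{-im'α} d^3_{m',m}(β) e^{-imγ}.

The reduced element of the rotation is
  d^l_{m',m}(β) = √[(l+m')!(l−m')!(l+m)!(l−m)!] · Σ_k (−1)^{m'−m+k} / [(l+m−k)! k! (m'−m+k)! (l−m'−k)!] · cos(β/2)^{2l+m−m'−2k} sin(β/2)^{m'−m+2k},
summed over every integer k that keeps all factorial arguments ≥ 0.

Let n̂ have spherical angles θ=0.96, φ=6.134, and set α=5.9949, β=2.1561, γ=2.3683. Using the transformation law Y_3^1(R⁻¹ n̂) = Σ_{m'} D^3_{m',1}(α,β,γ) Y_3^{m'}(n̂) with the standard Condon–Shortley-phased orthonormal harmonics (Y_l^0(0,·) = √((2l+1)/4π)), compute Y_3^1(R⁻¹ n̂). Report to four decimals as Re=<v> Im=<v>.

Re=0.0850 Im=0.0648

Need the full column D^3_{m',1} for m'=−3..3 at α=5.9949, β=2.1561, γ=2.3683.
cos(β/2)=0.473047, sin(β/2)=0.881037
d^3_{-3,1}: single k=4 term ⇒ +0.522193;  D = -0.520006+0.047747i
d^3_{-2,1}: k∈[3..4] ⇒ +0.457853 -0.794100 = -0.336247;  D = +0.329762+0.065721i
d^3_{-1,1}: k∈[2..4] ⇒ +0.233216 -1.078638 +0.467697 = -0.377725;  D = +0.334163+0.176101i
d^3_{0,1}: k∈[1..3] ⇒ +0.072295 -0.752329 +0.869893 = +0.189859;  D = -0.135866-0.132615i
d^3_{1,1}: k∈[0..2] ⇒ +0.011205 -0.310954 +0.808979 = +0.509230;  D = -0.248247-0.444622i
d^3_{2,1}: k∈[0..1] ⇒ -0.065996 +0.457853 = +0.391857;  D = -0.085872-0.382332i
d^3_{3,1}: single k=0 term ⇒ +0.150540;  D = +0.010132-0.150199i
Y_3^{m'}(θ=0.96,φ=6.134) and Σ D·Y over m':
  (-0.5200+0.0477i)·(+0.2068+0.0993i)  (+0.3298+0.0657i)·(+0.3760+0.1156i)  (+0.3342+0.1761i)·(+0.1688+0.0254i)  (-0.1359-0.1326i)·(-0.2901+0.0000i)  (-0.2482-0.4446i)·(-0.1688+0.0254i)  (-0.0859-0.3823i)·(+0.3760-0.1156i)  (+0.0101-0.1502i)·(-0.2068+0.0993i)
Y_3^1(R⁻¹ n̂) = +0.084952+0.064752i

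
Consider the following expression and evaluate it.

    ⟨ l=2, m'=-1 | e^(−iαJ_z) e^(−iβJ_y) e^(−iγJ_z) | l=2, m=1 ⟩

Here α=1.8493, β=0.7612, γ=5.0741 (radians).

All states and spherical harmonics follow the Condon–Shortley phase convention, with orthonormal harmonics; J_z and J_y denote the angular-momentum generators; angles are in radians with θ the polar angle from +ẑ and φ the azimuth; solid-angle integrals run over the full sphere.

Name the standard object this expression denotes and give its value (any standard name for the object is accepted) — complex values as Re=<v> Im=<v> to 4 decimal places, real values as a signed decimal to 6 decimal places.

This is a Wigner D-matrix element — the rotation-matrix element ⟨l m'| R(α,β,γ) |l m⟩ in the angular-momentum basis.
D^2_{-1,1}(1.8493,0.7612,5.0741) = e^{-i·-1·1.8493}·d^2_{-1,1}(0.7612)·e^{-i·1·5.0741}. Compute d first:
With c≡cos(β/2)=0.928442 and s≡sin(β/2)=0.371478, N=[1·6·6·1]^{1/2}=6.000000
The bounds max(0,m−m')=2 and min(l+m,l−m')=3 give 2 terms
  k=2: (−1)^0·6.0000/(2)·0.9284^2·0.3715^2 = +0.356858
  k=3: (−1)^1·6.0000/(6)·0.9284^0·0.3715^4 = -0.019043
d^2_{-1,1}(0.7612) = +0.356858 -0.019043 = +0.337816
Attach z-rotation phases: D = e^{-i(-1)(1.8493)}·(+0.337816)·e^{-i(1)(5.0741)} = -0.336647+0.028076i

Wigner D-matrix element, Re=-0.3366 Im=0.0281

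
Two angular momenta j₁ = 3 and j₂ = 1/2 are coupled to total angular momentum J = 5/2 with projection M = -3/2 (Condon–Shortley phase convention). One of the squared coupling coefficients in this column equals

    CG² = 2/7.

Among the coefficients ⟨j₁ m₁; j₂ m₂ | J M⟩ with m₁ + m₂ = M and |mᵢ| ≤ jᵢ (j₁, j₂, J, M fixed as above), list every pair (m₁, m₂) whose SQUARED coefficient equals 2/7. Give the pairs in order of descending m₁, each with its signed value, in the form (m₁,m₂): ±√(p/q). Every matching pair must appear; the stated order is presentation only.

(-1,-1/2): +√(2/7)

Admissible pairs with m₁+m₂ = M = -3/2: (-2,1/2), (-1,-1/2)
  (m₁,m₂)=(-1,-1/2): CG² = 2/7, CG = +√(2/7)   ← matches the target
  (m₁,m₂)=(-2,1/2): CG² = 5/7, CG = −√(5/7)
Pairs with CG² = 2/7: (-1,-1/2): +√(2/7)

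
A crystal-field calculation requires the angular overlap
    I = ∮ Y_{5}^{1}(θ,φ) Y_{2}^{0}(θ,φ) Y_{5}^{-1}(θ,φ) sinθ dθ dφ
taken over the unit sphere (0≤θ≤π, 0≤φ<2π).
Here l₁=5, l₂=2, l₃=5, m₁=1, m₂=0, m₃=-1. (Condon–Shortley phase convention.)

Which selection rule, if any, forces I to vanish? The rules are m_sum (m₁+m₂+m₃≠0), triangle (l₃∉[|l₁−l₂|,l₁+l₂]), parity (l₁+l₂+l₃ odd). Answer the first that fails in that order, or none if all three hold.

azimuthal sum: 1 + 0 − 1 = 0  ✓
3 ≤ 5 ≤ 7 (triangle on l)  ✓
L = 5 + 2 + 5 = 12 (even)  ✓

none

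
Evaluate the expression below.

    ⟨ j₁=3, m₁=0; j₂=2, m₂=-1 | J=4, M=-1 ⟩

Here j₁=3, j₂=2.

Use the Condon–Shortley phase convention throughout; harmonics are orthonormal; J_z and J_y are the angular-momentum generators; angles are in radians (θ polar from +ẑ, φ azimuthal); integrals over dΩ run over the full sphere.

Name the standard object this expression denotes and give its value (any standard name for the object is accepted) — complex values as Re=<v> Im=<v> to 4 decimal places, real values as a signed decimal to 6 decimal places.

This is a Clebsch–Gordan (vector-coupling) coefficient.
triangle: 1!×5!×3!/10! = 720/3628800
(j±m)!: 3!×3!×1!×3!×3!×5! = 155520
prefactor² = (2J+1)×Δ×N² = 1944/7
  k=0: +1/(0!×1!×3!×1!×2!×2!) = 1/24
  k=1: −1/(1!×0!×2!×0!×3!×3!) = -1/72
Σ = 1/36  ⇒  CG² = 1944/7×(1/36)² = 3/14
CG = +√(3/14) = +0.462910

Clebsch–Gordan coefficient, +√(3/14) ≈ +0.462910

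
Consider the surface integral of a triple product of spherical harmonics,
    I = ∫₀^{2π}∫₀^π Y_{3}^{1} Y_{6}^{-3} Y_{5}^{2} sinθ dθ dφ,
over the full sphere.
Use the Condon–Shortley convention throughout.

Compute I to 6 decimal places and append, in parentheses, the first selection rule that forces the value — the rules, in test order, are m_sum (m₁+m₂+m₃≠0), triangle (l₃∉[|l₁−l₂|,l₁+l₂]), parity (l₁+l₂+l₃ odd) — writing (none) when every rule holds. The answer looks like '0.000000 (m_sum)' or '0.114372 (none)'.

-0.152880 (none)

m-sum 0 ✓  L=14 even ✓  3≤5≤9 ✓
Π(2lᵢ+1) = 7×13×11 = 1001
triangle coeff Δ(3,6,5) = 1/675675
Σ_t [1,3]: t=1:−1/8640 t=2:+1/2304 t=3:−1/8640 = 7/34560
(3j)²=7/429 [(3 6 5; 0 0 0)], sign=-1
Σ_t [0,2]: t=0:+1/34560 t=1:−1/8640 t=2:+1/40320 = -1/16128
(3j)²=18/1001 [(3 6 5; 1 -3 2)], sign=+1
⇒ 4πI² = 42/143
I = (-1)√(42/143/(4π)) = -0.15288036
No selection rule forces the value: the integral is nonzero (none).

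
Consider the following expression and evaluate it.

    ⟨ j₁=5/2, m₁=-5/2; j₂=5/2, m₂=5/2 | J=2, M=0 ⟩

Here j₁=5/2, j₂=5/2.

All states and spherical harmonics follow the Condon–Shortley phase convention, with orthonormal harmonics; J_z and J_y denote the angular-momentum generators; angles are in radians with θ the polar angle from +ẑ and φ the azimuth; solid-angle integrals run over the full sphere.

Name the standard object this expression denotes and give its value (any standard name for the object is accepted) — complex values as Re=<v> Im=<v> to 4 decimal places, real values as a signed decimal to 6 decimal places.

This is a Clebsch–Gordan (vector-coupling) coefficient.
triangle: 3!×2!×2!/8! = 24/40320
(j±m)!: 0!×5!×5!×0!×2!×2! = 57600
prefactor² = (2J+1)×Δ×N² = 1200/7
  k=3: −1/(3!×0!×2!×2!×0!×0!) = -1/24
Σ = -1/24  ⇒  CG² = 1200/7×(-1/24)² = 25/84
CG = −√(25/84) = -0.545545

Clebsch–Gordan coefficient, −√(25/84) ≈ -0.545545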